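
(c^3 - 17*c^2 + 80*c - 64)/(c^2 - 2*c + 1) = (c^2 - 16*c + 64)/(c - 1)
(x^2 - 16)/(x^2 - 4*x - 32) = (x - 4)/(x - 8)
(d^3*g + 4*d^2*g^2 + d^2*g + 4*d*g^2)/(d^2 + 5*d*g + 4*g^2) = d*g*(d + 1)/(d + g)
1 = 1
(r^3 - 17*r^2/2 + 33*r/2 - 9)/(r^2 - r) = r - 15/2 + 9/r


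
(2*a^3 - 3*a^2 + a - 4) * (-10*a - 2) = -20*a^4 + 26*a^3 - 4*a^2 + 38*a + 8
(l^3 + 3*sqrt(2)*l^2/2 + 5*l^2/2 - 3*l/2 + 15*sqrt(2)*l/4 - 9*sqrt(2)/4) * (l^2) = l^5 + 3*sqrt(2)*l^4/2 + 5*l^4/2 - 3*l^3/2 + 15*sqrt(2)*l^3/4 - 9*sqrt(2)*l^2/4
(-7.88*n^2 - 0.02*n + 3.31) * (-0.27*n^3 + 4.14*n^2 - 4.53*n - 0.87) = 2.1276*n^5 - 32.6178*n^4 + 34.7199*n^3 + 20.6496*n^2 - 14.9769*n - 2.8797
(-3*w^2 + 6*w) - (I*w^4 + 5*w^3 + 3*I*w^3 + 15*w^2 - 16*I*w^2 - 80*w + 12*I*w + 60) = -I*w^4 - 5*w^3 - 3*I*w^3 - 18*w^2 + 16*I*w^2 + 86*w - 12*I*w - 60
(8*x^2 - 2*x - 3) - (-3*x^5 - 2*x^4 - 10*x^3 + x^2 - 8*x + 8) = 3*x^5 + 2*x^4 + 10*x^3 + 7*x^2 + 6*x - 11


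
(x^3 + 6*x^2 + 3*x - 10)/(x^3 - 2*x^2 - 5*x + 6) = (x + 5)/(x - 3)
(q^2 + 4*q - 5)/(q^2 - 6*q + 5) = (q + 5)/(q - 5)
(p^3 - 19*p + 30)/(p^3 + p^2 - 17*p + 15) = (p - 2)/(p - 1)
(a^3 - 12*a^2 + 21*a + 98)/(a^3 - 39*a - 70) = (a - 7)/(a + 5)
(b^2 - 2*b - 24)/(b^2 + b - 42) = (b + 4)/(b + 7)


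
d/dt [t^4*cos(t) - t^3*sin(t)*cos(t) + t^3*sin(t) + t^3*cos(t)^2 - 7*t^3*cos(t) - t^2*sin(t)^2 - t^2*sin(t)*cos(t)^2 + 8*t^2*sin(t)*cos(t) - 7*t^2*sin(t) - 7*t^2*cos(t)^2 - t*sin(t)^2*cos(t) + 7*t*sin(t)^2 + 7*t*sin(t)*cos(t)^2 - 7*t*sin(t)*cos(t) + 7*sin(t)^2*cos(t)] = -t^4*sin(t) + 7*t^3*sin(t) - sqrt(2)*t^3*sin(2*t + pi/4) + 5*t^3*cos(t) + 3*t^2*sin(t) + 9*t^2*sin(2*t)/2 - 113*t^2*cos(t)/4 + 19*t^2*cos(2*t)/2 - 3*t^2*cos(3*t)/4 + 3*t^2/2 - 57*t*sin(t)/4 + 15*t*sin(2*t) - 5*t*sin(3*t)/4 + 7*t*cos(t)/4 - 13*t*cos(2*t) + 21*t*cos(3*t)/4 - 8*t + 7*sin(3*t) - 7*sqrt(2)*sin(2*t + pi/4)/2 - cos(t)/4 + cos(3*t)/4 + 7/2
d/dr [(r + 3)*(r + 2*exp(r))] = r + (r + 3)*(2*exp(r) + 1) + 2*exp(r)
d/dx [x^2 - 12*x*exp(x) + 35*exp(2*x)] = -12*x*exp(x) + 2*x + 70*exp(2*x) - 12*exp(x)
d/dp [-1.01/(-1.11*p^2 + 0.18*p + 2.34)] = (0.1818 - 2.2422*p)/(-1.11*p^2 + 0.18*p + 2.34)^2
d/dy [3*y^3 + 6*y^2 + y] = 9*y^2 + 12*y + 1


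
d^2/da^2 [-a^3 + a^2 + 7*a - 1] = 2 - 6*a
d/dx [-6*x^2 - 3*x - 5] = -12*x - 3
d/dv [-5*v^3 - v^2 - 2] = v*(-15*v - 2)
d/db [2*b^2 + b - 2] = 4*b + 1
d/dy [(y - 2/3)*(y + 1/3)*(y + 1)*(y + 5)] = 4*y^3 + 17*y^2 + 50*y/9 - 3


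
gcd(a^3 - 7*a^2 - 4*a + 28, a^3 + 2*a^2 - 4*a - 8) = a^2 - 4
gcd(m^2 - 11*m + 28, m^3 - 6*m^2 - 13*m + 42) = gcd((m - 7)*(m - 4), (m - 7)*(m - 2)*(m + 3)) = m - 7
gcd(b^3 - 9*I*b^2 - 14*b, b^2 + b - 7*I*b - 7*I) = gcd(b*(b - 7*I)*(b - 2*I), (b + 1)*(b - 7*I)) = b - 7*I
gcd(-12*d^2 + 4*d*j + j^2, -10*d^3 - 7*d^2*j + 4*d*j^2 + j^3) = 2*d - j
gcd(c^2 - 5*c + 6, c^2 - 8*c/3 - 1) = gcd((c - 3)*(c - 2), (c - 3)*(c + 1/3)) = c - 3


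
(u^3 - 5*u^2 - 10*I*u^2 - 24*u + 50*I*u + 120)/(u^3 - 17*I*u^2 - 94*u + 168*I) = (u - 5)/(u - 7*I)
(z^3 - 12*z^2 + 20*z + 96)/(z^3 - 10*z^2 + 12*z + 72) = (z - 8)/(z - 6)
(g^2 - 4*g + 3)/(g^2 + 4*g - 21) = (g - 1)/(g + 7)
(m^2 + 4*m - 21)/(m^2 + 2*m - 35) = (m - 3)/(m - 5)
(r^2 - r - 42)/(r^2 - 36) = (r - 7)/(r - 6)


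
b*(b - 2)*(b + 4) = b^3 + 2*b^2 - 8*b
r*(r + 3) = r^2 + 3*r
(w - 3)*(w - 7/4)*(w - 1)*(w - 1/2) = w^4 - 25*w^3/4 + 103*w^2/8 - 41*w/4 + 21/8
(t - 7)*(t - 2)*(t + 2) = t^3 - 7*t^2 - 4*t + 28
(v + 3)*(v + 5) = v^2 + 8*v + 15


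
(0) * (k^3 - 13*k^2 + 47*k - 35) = 0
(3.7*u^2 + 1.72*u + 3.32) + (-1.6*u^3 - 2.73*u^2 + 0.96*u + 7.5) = -1.6*u^3 + 0.97*u^2 + 2.68*u + 10.82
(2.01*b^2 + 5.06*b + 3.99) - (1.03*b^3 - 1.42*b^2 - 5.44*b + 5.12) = -1.03*b^3 + 3.43*b^2 + 10.5*b - 1.13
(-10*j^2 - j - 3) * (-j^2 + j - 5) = 10*j^4 - 9*j^3 + 52*j^2 + 2*j + 15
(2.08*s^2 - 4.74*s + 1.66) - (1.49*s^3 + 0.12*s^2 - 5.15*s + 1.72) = -1.49*s^3 + 1.96*s^2 + 0.41*s - 0.0600000000000001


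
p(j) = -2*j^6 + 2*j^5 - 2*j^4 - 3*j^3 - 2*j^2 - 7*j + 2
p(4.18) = -9007.81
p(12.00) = -5521330.00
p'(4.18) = -13025.48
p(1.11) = -15.74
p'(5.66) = -61210.65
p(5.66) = -56835.70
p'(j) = -12*j^5 + 10*j^4 - 8*j^3 - 9*j^2 - 4*j - 7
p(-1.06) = 2.71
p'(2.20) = -528.72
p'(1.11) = -38.51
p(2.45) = -399.33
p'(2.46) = -905.26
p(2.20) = -225.56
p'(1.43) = -84.46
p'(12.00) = -2793799.00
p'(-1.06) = 25.34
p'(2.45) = -887.45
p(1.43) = -34.38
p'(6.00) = -82435.00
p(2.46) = -408.29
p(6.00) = -81112.00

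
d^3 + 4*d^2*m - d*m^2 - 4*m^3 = (d - m)*(d + m)*(d + 4*m)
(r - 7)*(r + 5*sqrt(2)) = r^2 - 7*r + 5*sqrt(2)*r - 35*sqrt(2)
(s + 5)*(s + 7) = s^2 + 12*s + 35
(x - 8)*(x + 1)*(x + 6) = x^3 - x^2 - 50*x - 48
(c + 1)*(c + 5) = c^2 + 6*c + 5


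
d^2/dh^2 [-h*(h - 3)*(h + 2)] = 2 - 6*h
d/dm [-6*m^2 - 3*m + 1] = -12*m - 3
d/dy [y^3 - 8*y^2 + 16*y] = 3*y^2 - 16*y + 16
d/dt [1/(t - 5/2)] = -4/(2*t - 5)^2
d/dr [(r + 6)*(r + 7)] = 2*r + 13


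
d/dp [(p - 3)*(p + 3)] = 2*p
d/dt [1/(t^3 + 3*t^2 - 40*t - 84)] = (-3*t^2 - 6*t + 40)/(t^3 + 3*t^2 - 40*t - 84)^2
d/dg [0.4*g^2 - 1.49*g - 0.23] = 0.8*g - 1.49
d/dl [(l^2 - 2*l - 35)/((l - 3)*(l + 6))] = (5*l^2 + 34*l + 141)/(l^4 + 6*l^3 - 27*l^2 - 108*l + 324)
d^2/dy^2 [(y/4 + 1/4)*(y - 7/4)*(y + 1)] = 3*y/2 + 1/8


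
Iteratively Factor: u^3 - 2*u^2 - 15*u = (u)*(u^2 - 2*u - 15) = u*(u + 3)*(u - 5)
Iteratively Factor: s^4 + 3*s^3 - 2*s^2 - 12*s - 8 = (s + 2)*(s^3 + s^2 - 4*s - 4) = (s - 2)*(s + 2)*(s^2 + 3*s + 2) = (s - 2)*(s + 2)^2*(s + 1)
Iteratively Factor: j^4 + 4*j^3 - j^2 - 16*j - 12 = (j + 3)*(j^3 + j^2 - 4*j - 4) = (j + 2)*(j + 3)*(j^2 - j - 2) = (j + 1)*(j + 2)*(j + 3)*(j - 2)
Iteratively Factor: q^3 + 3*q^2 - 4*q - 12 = (q + 3)*(q^2 - 4) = (q - 2)*(q + 3)*(q + 2)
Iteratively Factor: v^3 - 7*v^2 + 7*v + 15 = (v - 5)*(v^2 - 2*v - 3) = (v - 5)*(v - 3)*(v + 1)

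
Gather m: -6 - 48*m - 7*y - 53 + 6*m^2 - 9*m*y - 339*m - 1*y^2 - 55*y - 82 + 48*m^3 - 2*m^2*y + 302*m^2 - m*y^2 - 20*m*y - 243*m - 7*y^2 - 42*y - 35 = 48*m^3 + m^2*(308 - 2*y) + m*(-y^2 - 29*y - 630) - 8*y^2 - 104*y - 176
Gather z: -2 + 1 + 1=0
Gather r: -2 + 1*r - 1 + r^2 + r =r^2 + 2*r - 3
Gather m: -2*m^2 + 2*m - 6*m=-2*m^2 - 4*m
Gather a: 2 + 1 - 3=0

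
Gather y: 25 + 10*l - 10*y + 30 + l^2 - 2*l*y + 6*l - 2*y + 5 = l^2 + 16*l + y*(-2*l - 12) + 60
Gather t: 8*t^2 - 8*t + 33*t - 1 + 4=8*t^2 + 25*t + 3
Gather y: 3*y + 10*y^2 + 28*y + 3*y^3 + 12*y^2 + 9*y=3*y^3 + 22*y^2 + 40*y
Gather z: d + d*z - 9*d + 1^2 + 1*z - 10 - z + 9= d*z - 8*d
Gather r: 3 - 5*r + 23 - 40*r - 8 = 18 - 45*r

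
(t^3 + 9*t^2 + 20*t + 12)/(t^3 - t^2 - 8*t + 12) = (t^3 + 9*t^2 + 20*t + 12)/(t^3 - t^2 - 8*t + 12)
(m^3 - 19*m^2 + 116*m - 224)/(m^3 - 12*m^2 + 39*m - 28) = (m - 8)/(m - 1)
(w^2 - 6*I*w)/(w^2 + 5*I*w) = (w - 6*I)/(w + 5*I)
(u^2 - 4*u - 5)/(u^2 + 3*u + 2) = (u - 5)/(u + 2)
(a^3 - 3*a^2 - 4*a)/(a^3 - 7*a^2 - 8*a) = (a - 4)/(a - 8)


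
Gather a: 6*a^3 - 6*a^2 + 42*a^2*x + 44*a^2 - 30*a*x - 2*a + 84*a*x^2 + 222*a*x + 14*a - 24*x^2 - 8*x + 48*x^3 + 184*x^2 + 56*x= 6*a^3 + a^2*(42*x + 38) + a*(84*x^2 + 192*x + 12) + 48*x^3 + 160*x^2 + 48*x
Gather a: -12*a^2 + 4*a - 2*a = -12*a^2 + 2*a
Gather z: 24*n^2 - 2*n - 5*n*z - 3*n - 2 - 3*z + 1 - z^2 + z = 24*n^2 - 5*n - z^2 + z*(-5*n - 2) - 1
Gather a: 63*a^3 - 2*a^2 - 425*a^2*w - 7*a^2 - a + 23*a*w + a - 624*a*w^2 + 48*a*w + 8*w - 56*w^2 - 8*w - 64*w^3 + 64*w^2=63*a^3 + a^2*(-425*w - 9) + a*(-624*w^2 + 71*w) - 64*w^3 + 8*w^2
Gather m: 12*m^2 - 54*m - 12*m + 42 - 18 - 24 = 12*m^2 - 66*m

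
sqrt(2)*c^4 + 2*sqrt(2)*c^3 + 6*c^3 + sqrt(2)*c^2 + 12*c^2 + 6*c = c*(c + 1)*(c + 3*sqrt(2))*(sqrt(2)*c + sqrt(2))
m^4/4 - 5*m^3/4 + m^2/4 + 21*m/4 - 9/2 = (m/4 + 1/2)*(m - 3)^2*(m - 1)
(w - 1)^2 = w^2 - 2*w + 1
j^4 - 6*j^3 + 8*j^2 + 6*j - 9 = (j - 3)^2*(j - 1)*(j + 1)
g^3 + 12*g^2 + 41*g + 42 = (g + 2)*(g + 3)*(g + 7)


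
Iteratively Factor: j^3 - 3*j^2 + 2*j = (j)*(j^2 - 3*j + 2) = j*(j - 1)*(j - 2)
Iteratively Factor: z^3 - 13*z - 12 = (z + 3)*(z^2 - 3*z - 4) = (z - 4)*(z + 3)*(z + 1)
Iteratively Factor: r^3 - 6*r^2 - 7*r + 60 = (r + 3)*(r^2 - 9*r + 20) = (r - 4)*(r + 3)*(r - 5)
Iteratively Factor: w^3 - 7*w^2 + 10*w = (w)*(w^2 - 7*w + 10) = w*(w - 5)*(w - 2)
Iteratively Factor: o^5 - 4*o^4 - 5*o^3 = (o)*(o^4 - 4*o^3 - 5*o^2) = o^2*(o^3 - 4*o^2 - 5*o) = o^2*(o - 5)*(o^2 + o) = o^2*(o - 5)*(o + 1)*(o)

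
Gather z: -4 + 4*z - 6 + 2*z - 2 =6*z - 12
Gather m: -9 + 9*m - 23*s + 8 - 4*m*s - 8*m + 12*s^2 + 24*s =m*(1 - 4*s) + 12*s^2 + s - 1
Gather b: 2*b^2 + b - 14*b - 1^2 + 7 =2*b^2 - 13*b + 6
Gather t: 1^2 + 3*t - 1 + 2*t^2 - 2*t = 2*t^2 + t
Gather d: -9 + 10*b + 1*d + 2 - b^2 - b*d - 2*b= -b^2 + 8*b + d*(1 - b) - 7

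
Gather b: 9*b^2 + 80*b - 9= 9*b^2 + 80*b - 9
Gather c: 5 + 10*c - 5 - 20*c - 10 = -10*c - 10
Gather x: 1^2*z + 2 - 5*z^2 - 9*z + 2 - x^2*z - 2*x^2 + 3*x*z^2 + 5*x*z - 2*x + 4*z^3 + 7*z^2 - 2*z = x^2*(-z - 2) + x*(3*z^2 + 5*z - 2) + 4*z^3 + 2*z^2 - 10*z + 4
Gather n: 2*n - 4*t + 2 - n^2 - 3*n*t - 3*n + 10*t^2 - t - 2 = -n^2 + n*(-3*t - 1) + 10*t^2 - 5*t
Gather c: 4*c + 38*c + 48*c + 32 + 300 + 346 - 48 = 90*c + 630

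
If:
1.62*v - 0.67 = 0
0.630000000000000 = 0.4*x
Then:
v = 0.41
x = 1.58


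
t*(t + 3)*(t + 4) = t^3 + 7*t^2 + 12*t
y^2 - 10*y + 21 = (y - 7)*(y - 3)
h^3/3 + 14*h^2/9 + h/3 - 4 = (h/3 + 1)*(h - 4/3)*(h + 3)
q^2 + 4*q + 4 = (q + 2)^2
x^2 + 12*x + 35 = (x + 5)*(x + 7)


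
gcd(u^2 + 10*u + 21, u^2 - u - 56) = u + 7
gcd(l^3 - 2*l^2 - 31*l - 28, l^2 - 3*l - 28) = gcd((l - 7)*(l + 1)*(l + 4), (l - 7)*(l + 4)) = l^2 - 3*l - 28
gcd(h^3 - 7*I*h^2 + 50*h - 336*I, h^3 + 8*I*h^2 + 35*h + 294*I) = h^2 + I*h + 42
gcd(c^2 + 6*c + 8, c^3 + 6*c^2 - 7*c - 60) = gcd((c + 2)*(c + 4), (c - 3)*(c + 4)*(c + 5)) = c + 4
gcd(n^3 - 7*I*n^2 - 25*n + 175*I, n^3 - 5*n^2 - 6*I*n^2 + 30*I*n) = n - 5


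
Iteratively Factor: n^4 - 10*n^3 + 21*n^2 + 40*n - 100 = (n - 5)*(n^3 - 5*n^2 - 4*n + 20) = (n - 5)^2*(n^2 - 4) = (n - 5)^2*(n + 2)*(n - 2)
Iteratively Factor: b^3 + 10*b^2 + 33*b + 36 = (b + 3)*(b^2 + 7*b + 12) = (b + 3)^2*(b + 4)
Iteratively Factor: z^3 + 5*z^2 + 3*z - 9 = (z + 3)*(z^2 + 2*z - 3) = (z - 1)*(z + 3)*(z + 3)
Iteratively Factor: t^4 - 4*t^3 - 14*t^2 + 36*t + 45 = (t + 3)*(t^3 - 7*t^2 + 7*t + 15) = (t - 5)*(t + 3)*(t^2 - 2*t - 3) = (t - 5)*(t - 3)*(t + 3)*(t + 1)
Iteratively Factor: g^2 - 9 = (g + 3)*(g - 3)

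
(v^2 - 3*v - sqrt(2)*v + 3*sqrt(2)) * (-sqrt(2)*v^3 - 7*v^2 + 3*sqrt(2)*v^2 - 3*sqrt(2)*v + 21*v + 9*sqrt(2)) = -sqrt(2)*v^5 - 5*v^4 + 6*sqrt(2)*v^4 - 5*sqrt(2)*v^3 + 30*v^3 - 39*v^2 - 24*sqrt(2)*v^2 - 36*v + 36*sqrt(2)*v + 54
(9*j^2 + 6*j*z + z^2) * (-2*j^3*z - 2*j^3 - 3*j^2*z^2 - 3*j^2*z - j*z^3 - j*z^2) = -18*j^5*z - 18*j^5 - 39*j^4*z^2 - 39*j^4*z - 29*j^3*z^3 - 29*j^3*z^2 - 9*j^2*z^4 - 9*j^2*z^3 - j*z^5 - j*z^4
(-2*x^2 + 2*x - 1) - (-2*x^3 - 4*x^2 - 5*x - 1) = 2*x^3 + 2*x^2 + 7*x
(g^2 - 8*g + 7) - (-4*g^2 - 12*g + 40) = 5*g^2 + 4*g - 33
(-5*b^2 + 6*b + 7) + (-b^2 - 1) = -6*b^2 + 6*b + 6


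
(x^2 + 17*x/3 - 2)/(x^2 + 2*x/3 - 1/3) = (x + 6)/(x + 1)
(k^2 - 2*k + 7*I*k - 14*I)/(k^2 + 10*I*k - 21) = (k - 2)/(k + 3*I)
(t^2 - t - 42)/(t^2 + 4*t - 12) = (t - 7)/(t - 2)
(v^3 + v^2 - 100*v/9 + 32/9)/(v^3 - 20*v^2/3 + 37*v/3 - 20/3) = (9*v^3 + 9*v^2 - 100*v + 32)/(3*(3*v^3 - 20*v^2 + 37*v - 20))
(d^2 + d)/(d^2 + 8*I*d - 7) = d*(d + 1)/(d^2 + 8*I*d - 7)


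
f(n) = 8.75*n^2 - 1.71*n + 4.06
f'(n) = 17.5*n - 1.71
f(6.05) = 313.99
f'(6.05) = 104.16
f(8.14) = 569.91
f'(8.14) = 140.74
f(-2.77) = 75.93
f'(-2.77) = -50.18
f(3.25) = 90.92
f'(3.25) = 55.16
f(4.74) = 192.55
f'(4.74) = 81.24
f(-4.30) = 173.20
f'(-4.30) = -76.96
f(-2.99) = 87.40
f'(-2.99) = -54.04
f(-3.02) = 89.03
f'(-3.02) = -54.56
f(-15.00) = 1998.46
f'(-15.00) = -264.21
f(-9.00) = 728.20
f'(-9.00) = -159.21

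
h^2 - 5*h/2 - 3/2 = (h - 3)*(h + 1/2)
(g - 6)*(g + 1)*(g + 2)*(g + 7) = g^4 + 4*g^3 - 37*g^2 - 124*g - 84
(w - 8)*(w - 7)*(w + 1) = w^3 - 14*w^2 + 41*w + 56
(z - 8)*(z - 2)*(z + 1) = z^3 - 9*z^2 + 6*z + 16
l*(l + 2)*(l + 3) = l^3 + 5*l^2 + 6*l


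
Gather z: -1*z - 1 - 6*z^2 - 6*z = -6*z^2 - 7*z - 1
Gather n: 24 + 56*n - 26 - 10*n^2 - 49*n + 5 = -10*n^2 + 7*n + 3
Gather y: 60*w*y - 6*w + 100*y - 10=-6*w + y*(60*w + 100) - 10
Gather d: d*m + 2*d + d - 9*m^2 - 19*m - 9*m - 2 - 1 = d*(m + 3) - 9*m^2 - 28*m - 3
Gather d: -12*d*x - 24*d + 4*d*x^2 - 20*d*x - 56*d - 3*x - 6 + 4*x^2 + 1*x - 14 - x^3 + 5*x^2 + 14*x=d*(4*x^2 - 32*x - 80) - x^3 + 9*x^2 + 12*x - 20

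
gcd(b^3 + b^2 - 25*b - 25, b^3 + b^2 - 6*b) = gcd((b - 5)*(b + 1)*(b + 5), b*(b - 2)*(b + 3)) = 1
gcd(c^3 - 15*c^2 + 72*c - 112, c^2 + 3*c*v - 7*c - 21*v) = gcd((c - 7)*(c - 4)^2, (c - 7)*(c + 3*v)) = c - 7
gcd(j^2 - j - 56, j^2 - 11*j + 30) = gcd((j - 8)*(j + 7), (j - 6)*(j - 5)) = 1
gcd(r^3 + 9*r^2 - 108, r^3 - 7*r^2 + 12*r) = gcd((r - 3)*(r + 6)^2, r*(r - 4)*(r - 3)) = r - 3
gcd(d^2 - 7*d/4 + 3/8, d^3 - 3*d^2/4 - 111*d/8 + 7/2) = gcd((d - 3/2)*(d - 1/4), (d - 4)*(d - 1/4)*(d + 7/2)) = d - 1/4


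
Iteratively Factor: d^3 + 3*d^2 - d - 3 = (d - 1)*(d^2 + 4*d + 3) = (d - 1)*(d + 1)*(d + 3)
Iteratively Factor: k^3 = (k)*(k^2) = k^2*(k)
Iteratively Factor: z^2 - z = (z)*(z - 1)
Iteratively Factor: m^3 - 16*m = (m - 4)*(m^2 + 4*m) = m*(m - 4)*(m + 4)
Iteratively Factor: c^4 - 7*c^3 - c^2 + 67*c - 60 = (c + 3)*(c^3 - 10*c^2 + 29*c - 20) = (c - 4)*(c + 3)*(c^2 - 6*c + 5) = (c - 4)*(c - 1)*(c + 3)*(c - 5)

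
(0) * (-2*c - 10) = 0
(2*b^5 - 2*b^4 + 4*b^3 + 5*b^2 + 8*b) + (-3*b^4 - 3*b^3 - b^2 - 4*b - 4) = 2*b^5 - 5*b^4 + b^3 + 4*b^2 + 4*b - 4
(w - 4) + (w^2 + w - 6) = w^2 + 2*w - 10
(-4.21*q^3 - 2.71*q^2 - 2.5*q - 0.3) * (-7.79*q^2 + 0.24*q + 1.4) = 32.7959*q^5 + 20.1005*q^4 + 12.9306*q^3 - 2.057*q^2 - 3.572*q - 0.42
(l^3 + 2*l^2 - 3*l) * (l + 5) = l^4 + 7*l^3 + 7*l^2 - 15*l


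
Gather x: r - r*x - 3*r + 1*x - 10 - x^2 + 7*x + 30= -2*r - x^2 + x*(8 - r) + 20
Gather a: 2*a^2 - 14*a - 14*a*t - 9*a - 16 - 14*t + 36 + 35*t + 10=2*a^2 + a*(-14*t - 23) + 21*t + 30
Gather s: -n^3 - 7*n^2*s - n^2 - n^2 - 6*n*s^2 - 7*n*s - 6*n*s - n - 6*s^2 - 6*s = -n^3 - 2*n^2 - n + s^2*(-6*n - 6) + s*(-7*n^2 - 13*n - 6)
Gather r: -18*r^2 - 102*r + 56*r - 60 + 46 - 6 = -18*r^2 - 46*r - 20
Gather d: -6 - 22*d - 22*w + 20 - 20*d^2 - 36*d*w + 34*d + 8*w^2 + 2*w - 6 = -20*d^2 + d*(12 - 36*w) + 8*w^2 - 20*w + 8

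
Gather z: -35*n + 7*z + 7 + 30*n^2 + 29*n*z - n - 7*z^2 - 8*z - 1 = 30*n^2 - 36*n - 7*z^2 + z*(29*n - 1) + 6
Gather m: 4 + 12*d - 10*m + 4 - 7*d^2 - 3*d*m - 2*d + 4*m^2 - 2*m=-7*d^2 + 10*d + 4*m^2 + m*(-3*d - 12) + 8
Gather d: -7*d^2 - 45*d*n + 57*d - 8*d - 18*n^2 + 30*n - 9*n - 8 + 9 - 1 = -7*d^2 + d*(49 - 45*n) - 18*n^2 + 21*n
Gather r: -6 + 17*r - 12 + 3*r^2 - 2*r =3*r^2 + 15*r - 18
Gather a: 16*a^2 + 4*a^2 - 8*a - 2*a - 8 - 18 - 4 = 20*a^2 - 10*a - 30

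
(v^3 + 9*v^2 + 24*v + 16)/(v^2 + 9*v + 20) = (v^2 + 5*v + 4)/(v + 5)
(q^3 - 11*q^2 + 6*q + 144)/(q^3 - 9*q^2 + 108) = (q - 8)/(q - 6)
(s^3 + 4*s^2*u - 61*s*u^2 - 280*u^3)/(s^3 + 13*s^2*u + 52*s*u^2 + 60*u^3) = (s^2 - s*u - 56*u^2)/(s^2 + 8*s*u + 12*u^2)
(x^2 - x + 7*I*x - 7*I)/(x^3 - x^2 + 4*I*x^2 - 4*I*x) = (x + 7*I)/(x*(x + 4*I))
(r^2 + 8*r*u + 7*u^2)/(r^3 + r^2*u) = (r + 7*u)/r^2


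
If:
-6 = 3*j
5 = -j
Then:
No Solution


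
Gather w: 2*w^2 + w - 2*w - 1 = 2*w^2 - w - 1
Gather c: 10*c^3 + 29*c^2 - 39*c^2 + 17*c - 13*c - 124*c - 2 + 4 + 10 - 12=10*c^3 - 10*c^2 - 120*c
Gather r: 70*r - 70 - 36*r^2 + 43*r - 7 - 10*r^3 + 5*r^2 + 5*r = -10*r^3 - 31*r^2 + 118*r - 77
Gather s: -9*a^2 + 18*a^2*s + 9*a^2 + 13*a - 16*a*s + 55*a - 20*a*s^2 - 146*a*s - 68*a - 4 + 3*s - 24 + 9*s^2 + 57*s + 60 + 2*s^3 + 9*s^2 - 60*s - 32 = 2*s^3 + s^2*(18 - 20*a) + s*(18*a^2 - 162*a)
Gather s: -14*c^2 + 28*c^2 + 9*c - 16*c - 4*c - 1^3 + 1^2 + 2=14*c^2 - 11*c + 2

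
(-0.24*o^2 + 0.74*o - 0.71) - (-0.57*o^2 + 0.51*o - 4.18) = 0.33*o^2 + 0.23*o + 3.47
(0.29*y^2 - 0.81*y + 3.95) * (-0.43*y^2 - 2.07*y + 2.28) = -0.1247*y^4 - 0.252*y^3 + 0.6394*y^2 - 10.0233*y + 9.006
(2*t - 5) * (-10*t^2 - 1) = -20*t^3 + 50*t^2 - 2*t + 5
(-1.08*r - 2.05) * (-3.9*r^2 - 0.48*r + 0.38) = 4.212*r^3 + 8.5134*r^2 + 0.5736*r - 0.779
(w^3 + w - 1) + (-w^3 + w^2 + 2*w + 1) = w^2 + 3*w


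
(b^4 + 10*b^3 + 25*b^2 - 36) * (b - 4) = b^5 + 6*b^4 - 15*b^3 - 100*b^2 - 36*b + 144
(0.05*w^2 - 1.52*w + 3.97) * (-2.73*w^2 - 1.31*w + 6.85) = -0.1365*w^4 + 4.0841*w^3 - 8.5044*w^2 - 15.6127*w + 27.1945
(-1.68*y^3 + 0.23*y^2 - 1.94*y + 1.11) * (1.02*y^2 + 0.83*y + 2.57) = -1.7136*y^5 - 1.1598*y^4 - 6.1055*y^3 + 0.1131*y^2 - 4.0645*y + 2.8527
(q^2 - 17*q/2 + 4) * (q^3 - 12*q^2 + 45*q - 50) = q^5 - 41*q^4/2 + 151*q^3 - 961*q^2/2 + 605*q - 200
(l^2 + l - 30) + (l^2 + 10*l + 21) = 2*l^2 + 11*l - 9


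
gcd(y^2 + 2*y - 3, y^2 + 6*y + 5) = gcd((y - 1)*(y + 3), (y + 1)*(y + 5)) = 1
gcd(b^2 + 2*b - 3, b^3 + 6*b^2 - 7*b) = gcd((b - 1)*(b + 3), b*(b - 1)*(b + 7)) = b - 1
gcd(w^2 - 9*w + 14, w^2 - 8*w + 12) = w - 2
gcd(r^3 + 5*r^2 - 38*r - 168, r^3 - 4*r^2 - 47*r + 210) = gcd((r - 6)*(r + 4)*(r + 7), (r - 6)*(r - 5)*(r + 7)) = r^2 + r - 42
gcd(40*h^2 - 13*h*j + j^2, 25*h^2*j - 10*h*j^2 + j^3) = 5*h - j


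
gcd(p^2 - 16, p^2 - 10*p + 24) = p - 4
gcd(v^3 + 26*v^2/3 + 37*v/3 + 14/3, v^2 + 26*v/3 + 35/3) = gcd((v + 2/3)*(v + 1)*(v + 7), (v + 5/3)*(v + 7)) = v + 7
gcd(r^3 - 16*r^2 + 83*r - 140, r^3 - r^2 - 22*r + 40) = r - 4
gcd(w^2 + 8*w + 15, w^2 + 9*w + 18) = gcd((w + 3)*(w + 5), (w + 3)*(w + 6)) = w + 3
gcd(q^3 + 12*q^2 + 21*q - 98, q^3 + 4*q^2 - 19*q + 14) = q^2 + 5*q - 14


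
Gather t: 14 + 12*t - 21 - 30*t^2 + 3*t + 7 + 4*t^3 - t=4*t^3 - 30*t^2 + 14*t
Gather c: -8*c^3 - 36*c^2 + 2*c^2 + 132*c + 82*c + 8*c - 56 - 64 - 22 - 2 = -8*c^3 - 34*c^2 + 222*c - 144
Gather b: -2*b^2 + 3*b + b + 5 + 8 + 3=-2*b^2 + 4*b + 16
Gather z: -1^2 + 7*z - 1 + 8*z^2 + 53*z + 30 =8*z^2 + 60*z + 28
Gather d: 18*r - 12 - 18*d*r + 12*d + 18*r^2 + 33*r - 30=d*(12 - 18*r) + 18*r^2 + 51*r - 42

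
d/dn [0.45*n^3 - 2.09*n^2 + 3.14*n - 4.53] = 1.35*n^2 - 4.18*n + 3.14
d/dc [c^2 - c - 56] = 2*c - 1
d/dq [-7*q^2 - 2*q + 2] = -14*q - 2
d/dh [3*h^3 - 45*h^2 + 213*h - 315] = 9*h^2 - 90*h + 213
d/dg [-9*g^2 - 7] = -18*g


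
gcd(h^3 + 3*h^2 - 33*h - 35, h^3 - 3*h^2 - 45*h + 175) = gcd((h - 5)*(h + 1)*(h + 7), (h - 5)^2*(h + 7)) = h^2 + 2*h - 35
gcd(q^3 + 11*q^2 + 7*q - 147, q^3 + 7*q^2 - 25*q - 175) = q + 7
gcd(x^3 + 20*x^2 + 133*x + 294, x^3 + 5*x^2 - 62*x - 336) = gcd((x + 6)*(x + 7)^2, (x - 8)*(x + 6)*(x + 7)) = x^2 + 13*x + 42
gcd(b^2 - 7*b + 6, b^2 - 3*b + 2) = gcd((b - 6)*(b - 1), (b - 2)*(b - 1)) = b - 1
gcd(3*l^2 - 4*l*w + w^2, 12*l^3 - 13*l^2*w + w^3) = 3*l^2 - 4*l*w + w^2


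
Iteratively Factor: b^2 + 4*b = (b)*(b + 4)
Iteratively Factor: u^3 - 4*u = (u)*(u^2 - 4) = u*(u - 2)*(u + 2)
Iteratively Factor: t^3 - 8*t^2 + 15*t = (t - 3)*(t^2 - 5*t) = (t - 5)*(t - 3)*(t)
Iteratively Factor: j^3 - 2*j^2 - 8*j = (j + 2)*(j^2 - 4*j) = (j - 4)*(j + 2)*(j)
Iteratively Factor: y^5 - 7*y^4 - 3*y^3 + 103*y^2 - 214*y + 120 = (y - 5)*(y^4 - 2*y^3 - 13*y^2 + 38*y - 24) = (y - 5)*(y + 4)*(y^3 - 6*y^2 + 11*y - 6) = (y - 5)*(y - 3)*(y + 4)*(y^2 - 3*y + 2) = (y - 5)*(y - 3)*(y - 1)*(y + 4)*(y - 2)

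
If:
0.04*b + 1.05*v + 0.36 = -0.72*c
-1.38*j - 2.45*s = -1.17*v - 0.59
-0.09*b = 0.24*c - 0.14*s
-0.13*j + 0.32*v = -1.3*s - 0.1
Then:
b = 4.31496784152303*v + 1.51222845382043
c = -1.6980537689735*v - 0.584012691878913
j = 1.09112426035503*v + 0.47905325443787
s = -0.137041420118343*v - 0.0290177514792899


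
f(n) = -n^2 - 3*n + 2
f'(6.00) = -15.00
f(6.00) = -52.00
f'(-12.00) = 21.00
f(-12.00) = -106.00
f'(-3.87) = 4.74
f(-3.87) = -1.37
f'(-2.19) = 1.38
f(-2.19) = 3.77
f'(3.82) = -10.64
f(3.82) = -24.05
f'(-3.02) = 3.04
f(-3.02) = 1.94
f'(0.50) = -4.00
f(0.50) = 0.25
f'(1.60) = -6.20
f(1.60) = -5.36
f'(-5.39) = 7.78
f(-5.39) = -10.88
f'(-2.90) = 2.80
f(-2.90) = 2.29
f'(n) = -2*n - 3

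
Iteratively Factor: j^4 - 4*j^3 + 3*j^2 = (j - 3)*(j^3 - j^2) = (j - 3)*(j - 1)*(j^2) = j*(j - 3)*(j - 1)*(j)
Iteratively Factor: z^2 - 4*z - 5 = (z - 5)*(z + 1)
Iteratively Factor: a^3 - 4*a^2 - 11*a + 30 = (a - 2)*(a^2 - 2*a - 15) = (a - 2)*(a + 3)*(a - 5)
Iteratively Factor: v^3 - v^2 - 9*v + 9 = (v - 1)*(v^2 - 9) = (v - 3)*(v - 1)*(v + 3)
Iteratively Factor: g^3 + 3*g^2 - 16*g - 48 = (g + 4)*(g^2 - g - 12) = (g + 3)*(g + 4)*(g - 4)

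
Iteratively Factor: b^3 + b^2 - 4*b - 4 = (b - 2)*(b^2 + 3*b + 2) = (b - 2)*(b + 1)*(b + 2)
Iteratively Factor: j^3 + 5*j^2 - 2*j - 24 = (j - 2)*(j^2 + 7*j + 12) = (j - 2)*(j + 3)*(j + 4)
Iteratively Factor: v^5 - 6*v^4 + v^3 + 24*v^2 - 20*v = (v - 2)*(v^4 - 4*v^3 - 7*v^2 + 10*v) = (v - 2)*(v + 2)*(v^3 - 6*v^2 + 5*v) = (v - 5)*(v - 2)*(v + 2)*(v^2 - v) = v*(v - 5)*(v - 2)*(v + 2)*(v - 1)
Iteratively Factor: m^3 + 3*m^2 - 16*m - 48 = (m - 4)*(m^2 + 7*m + 12) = (m - 4)*(m + 3)*(m + 4)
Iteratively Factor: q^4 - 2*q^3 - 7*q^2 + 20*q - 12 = (q - 2)*(q^3 - 7*q + 6) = (q - 2)^2*(q^2 + 2*q - 3) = (q - 2)^2*(q - 1)*(q + 3)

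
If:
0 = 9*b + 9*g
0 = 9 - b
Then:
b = 9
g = -9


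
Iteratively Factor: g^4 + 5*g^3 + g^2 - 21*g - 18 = (g + 3)*(g^3 + 2*g^2 - 5*g - 6) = (g + 1)*(g + 3)*(g^2 + g - 6) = (g - 2)*(g + 1)*(g + 3)*(g + 3)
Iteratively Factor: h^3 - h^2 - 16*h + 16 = (h - 4)*(h^2 + 3*h - 4) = (h - 4)*(h - 1)*(h + 4)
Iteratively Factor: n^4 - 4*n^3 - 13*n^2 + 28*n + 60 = (n + 2)*(n^3 - 6*n^2 - n + 30) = (n + 2)^2*(n^2 - 8*n + 15) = (n - 3)*(n + 2)^2*(n - 5)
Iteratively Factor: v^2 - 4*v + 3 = (v - 1)*(v - 3)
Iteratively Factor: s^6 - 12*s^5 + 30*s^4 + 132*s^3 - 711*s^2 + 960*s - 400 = (s - 1)*(s^5 - 11*s^4 + 19*s^3 + 151*s^2 - 560*s + 400) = (s - 1)^2*(s^4 - 10*s^3 + 9*s^2 + 160*s - 400) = (s - 1)^2*(s + 4)*(s^3 - 14*s^2 + 65*s - 100) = (s - 4)*(s - 1)^2*(s + 4)*(s^2 - 10*s + 25) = (s - 5)*(s - 4)*(s - 1)^2*(s + 4)*(s - 5)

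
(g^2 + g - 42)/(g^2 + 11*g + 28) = (g - 6)/(g + 4)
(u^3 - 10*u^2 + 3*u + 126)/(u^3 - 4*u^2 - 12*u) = (u^2 - 4*u - 21)/(u*(u + 2))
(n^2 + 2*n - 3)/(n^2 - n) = (n + 3)/n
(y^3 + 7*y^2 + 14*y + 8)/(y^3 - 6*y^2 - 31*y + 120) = (y^3 + 7*y^2 + 14*y + 8)/(y^3 - 6*y^2 - 31*y + 120)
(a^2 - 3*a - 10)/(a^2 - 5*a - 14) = (a - 5)/(a - 7)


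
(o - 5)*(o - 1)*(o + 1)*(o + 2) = o^4 - 3*o^3 - 11*o^2 + 3*o + 10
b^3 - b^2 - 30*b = b*(b - 6)*(b + 5)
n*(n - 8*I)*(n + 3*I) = n^3 - 5*I*n^2 + 24*n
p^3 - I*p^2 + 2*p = p*(p - 2*I)*(p + I)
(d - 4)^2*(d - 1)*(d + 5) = d^4 - 4*d^3 - 21*d^2 + 104*d - 80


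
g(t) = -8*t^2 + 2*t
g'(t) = 2 - 16*t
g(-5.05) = -214.12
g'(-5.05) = 82.80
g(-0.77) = -6.28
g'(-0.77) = 14.32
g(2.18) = -33.66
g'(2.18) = -32.88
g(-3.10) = -83.08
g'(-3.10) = 51.60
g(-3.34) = -95.92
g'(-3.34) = 55.44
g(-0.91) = -8.44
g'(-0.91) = 16.56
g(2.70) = -52.92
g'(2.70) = -41.20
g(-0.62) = -4.32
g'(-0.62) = 11.92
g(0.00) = 0.00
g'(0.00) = 2.00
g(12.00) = -1128.00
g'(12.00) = -190.00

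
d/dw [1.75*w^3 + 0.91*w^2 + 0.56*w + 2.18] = 5.25*w^2 + 1.82*w + 0.56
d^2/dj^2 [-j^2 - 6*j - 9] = -2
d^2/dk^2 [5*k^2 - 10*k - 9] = 10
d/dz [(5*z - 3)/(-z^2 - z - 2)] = (-5*z^2 - 5*z + (2*z + 1)*(5*z - 3) - 10)/(z^2 + z + 2)^2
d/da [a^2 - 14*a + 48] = 2*a - 14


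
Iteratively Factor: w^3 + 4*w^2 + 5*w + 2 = (w + 1)*(w^2 + 3*w + 2) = (w + 1)^2*(w + 2)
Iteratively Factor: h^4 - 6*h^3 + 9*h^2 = (h - 3)*(h^3 - 3*h^2) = h*(h - 3)*(h^2 - 3*h) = h*(h - 3)^2*(h)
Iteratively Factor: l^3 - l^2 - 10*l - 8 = (l + 1)*(l^2 - 2*l - 8) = (l + 1)*(l + 2)*(l - 4)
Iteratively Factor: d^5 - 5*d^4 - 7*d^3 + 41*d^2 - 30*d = (d)*(d^4 - 5*d^3 - 7*d^2 + 41*d - 30) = d*(d - 1)*(d^3 - 4*d^2 - 11*d + 30) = d*(d - 5)*(d - 1)*(d^2 + d - 6) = d*(d - 5)*(d - 1)*(d + 3)*(d - 2)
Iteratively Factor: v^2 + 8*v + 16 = (v + 4)*(v + 4)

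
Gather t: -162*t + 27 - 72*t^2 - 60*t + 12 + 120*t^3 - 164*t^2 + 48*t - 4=120*t^3 - 236*t^2 - 174*t + 35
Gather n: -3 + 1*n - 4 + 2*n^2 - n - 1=2*n^2 - 8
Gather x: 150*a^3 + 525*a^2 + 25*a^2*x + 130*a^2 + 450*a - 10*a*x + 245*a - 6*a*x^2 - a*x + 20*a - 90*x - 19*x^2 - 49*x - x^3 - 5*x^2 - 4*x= 150*a^3 + 655*a^2 + 715*a - x^3 + x^2*(-6*a - 24) + x*(25*a^2 - 11*a - 143)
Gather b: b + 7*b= 8*b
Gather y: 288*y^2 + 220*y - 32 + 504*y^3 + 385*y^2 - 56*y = 504*y^3 + 673*y^2 + 164*y - 32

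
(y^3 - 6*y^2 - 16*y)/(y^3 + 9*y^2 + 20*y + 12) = y*(y - 8)/(y^2 + 7*y + 6)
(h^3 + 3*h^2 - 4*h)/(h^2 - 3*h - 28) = h*(h - 1)/(h - 7)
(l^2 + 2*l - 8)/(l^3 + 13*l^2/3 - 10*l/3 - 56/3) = 3/(3*l + 7)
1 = 1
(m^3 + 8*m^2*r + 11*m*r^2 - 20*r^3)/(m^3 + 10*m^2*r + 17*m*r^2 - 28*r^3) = (m + 5*r)/(m + 7*r)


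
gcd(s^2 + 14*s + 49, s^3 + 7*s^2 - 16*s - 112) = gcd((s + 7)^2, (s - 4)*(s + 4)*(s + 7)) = s + 7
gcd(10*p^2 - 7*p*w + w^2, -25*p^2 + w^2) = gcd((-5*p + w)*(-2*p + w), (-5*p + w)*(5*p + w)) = 5*p - w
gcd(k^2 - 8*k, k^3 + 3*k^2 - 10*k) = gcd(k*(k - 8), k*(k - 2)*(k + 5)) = k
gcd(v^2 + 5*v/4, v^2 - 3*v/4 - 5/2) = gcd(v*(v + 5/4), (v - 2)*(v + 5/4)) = v + 5/4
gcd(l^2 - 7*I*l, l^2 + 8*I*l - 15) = 1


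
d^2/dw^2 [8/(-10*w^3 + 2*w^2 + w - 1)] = 16*(2*(15*w - 1)*(10*w^3 - 2*w^2 - w + 1) - (-30*w^2 + 4*w + 1)^2)/(10*w^3 - 2*w^2 - w + 1)^3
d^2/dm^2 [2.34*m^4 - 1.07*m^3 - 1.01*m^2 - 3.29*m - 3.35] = 28.08*m^2 - 6.42*m - 2.02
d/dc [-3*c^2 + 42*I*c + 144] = -6*c + 42*I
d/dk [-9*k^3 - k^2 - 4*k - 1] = -27*k^2 - 2*k - 4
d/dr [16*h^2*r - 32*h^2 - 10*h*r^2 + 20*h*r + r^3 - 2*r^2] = 16*h^2 - 20*h*r + 20*h + 3*r^2 - 4*r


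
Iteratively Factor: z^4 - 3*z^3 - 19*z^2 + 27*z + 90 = (z + 3)*(z^3 - 6*z^2 - z + 30) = (z - 3)*(z + 3)*(z^2 - 3*z - 10) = (z - 5)*(z - 3)*(z + 3)*(z + 2)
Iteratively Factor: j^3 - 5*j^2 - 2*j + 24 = (j - 3)*(j^2 - 2*j - 8) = (j - 4)*(j - 3)*(j + 2)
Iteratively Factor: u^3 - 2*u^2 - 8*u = (u - 4)*(u^2 + 2*u) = u*(u - 4)*(u + 2)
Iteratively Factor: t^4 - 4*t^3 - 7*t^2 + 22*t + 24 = (t - 4)*(t^3 - 7*t - 6) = (t - 4)*(t - 3)*(t^2 + 3*t + 2) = (t - 4)*(t - 3)*(t + 1)*(t + 2)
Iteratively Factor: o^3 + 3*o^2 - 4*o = (o - 1)*(o^2 + 4*o) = (o - 1)*(o + 4)*(o)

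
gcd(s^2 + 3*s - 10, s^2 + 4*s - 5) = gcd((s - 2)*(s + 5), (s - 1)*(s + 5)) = s + 5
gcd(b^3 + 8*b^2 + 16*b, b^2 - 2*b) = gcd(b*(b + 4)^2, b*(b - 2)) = b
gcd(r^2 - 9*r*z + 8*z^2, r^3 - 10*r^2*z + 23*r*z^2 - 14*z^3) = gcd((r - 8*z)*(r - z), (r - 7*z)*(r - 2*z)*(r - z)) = -r + z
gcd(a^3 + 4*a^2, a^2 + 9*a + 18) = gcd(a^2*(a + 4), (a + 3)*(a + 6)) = 1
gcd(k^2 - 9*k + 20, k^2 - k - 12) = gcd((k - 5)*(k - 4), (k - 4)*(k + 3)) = k - 4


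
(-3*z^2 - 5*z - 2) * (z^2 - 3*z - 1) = -3*z^4 + 4*z^3 + 16*z^2 + 11*z + 2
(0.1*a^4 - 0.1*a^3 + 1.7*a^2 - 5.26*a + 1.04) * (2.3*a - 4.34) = 0.23*a^5 - 0.664*a^4 + 4.344*a^3 - 19.476*a^2 + 25.2204*a - 4.5136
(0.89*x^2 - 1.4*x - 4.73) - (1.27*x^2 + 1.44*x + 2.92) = -0.38*x^2 - 2.84*x - 7.65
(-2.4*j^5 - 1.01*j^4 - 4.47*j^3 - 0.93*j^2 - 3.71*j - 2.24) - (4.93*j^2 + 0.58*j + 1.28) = -2.4*j^5 - 1.01*j^4 - 4.47*j^3 - 5.86*j^2 - 4.29*j - 3.52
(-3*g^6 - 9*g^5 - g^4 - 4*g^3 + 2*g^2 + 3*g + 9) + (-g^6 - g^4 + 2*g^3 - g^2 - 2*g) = -4*g^6 - 9*g^5 - 2*g^4 - 2*g^3 + g^2 + g + 9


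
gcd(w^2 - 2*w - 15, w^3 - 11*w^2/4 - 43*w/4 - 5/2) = w - 5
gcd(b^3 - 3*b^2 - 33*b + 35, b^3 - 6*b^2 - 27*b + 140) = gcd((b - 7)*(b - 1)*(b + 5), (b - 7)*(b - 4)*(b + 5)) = b^2 - 2*b - 35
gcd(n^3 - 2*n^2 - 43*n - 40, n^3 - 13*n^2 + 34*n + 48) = n^2 - 7*n - 8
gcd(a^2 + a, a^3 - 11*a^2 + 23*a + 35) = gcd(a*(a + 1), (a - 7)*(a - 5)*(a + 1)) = a + 1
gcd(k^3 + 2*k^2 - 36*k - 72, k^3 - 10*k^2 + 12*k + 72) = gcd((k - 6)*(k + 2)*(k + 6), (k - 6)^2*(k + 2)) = k^2 - 4*k - 12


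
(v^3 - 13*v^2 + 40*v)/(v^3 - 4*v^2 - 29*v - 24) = v*(v - 5)/(v^2 + 4*v + 3)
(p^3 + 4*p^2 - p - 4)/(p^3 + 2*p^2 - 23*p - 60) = (p^2 - 1)/(p^2 - 2*p - 15)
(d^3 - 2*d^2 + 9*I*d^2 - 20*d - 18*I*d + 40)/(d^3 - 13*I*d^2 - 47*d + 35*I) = (d^3 + d^2*(-2 + 9*I) + d*(-20 - 18*I) + 40)/(d^3 - 13*I*d^2 - 47*d + 35*I)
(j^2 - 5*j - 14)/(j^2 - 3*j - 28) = (j + 2)/(j + 4)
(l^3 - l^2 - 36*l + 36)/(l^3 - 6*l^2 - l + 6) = (l + 6)/(l + 1)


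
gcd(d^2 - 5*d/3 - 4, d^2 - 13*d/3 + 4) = d - 3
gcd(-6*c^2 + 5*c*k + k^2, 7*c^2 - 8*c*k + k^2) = c - k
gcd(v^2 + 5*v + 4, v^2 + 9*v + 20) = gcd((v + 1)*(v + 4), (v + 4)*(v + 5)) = v + 4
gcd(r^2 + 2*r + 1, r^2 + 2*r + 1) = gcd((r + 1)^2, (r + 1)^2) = r^2 + 2*r + 1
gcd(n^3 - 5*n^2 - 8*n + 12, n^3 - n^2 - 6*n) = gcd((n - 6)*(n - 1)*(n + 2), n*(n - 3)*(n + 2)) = n + 2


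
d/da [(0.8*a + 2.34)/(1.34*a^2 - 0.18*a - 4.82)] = (1.072*a^2 - 0.144*a - (0.8*a + 2.34)*(2.68*a - 0.18) - 3.856)/(-1.34*a^2 + 0.18*a + 4.82)^2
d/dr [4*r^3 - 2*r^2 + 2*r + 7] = 12*r^2 - 4*r + 2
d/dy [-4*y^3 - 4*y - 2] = -12*y^2 - 4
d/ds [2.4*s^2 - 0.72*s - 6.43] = 4.8*s - 0.72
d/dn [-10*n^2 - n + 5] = -20*n - 1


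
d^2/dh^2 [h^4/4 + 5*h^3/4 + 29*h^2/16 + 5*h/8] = 3*h^2 + 15*h/2 + 29/8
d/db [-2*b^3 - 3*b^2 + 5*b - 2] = -6*b^2 - 6*b + 5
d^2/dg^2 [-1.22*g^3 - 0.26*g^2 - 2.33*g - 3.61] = -7.32*g - 0.52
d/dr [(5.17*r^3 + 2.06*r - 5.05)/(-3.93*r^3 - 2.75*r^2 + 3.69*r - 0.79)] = (-14.2175*r^4 + 54.3462*r^3 - 66.1274*r^2 - 27.775*r + 17.0071)/(15.4449*r^6 + 21.615*r^5 - 21.4409*r^4 - 14.0856*r^3 + 17.9611*r^2 - 5.8302*r + 0.6241)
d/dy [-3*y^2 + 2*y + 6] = 2 - 6*y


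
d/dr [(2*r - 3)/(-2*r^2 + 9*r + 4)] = (4*r^2 - 12*r + 35)/(4*r^4 - 36*r^3 + 65*r^2 + 72*r + 16)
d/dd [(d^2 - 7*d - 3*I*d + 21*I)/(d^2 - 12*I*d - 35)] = (d^2*(7 - 9*I) + d*(-70 - 42*I) - 7 + 105*I)/(d^4 - 24*I*d^3 - 214*d^2 + 840*I*d + 1225)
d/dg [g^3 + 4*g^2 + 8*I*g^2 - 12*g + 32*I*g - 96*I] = 3*g^2 + g*(8 + 16*I) - 12 + 32*I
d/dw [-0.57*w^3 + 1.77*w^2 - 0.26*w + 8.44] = -1.71*w^2 + 3.54*w - 0.26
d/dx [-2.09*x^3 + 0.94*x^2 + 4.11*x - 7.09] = -6.27*x^2 + 1.88*x + 4.11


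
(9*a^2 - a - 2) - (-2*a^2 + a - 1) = 11*a^2 - 2*a - 1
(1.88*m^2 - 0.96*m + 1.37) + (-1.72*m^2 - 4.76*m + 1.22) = 0.16*m^2 - 5.72*m + 2.59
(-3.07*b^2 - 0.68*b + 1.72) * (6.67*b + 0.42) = -20.4769*b^3 - 5.825*b^2 + 11.1868*b + 0.7224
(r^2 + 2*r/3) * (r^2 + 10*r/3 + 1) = r^4 + 4*r^3 + 29*r^2/9 + 2*r/3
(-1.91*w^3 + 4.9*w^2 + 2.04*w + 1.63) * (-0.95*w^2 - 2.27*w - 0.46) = 1.8145*w^5 - 0.3193*w^4 - 12.1824*w^3 - 8.4333*w^2 - 4.6385*w - 0.7498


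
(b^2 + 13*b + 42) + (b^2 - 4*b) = 2*b^2 + 9*b + 42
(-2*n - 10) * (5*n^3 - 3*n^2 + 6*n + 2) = -10*n^4 - 44*n^3 + 18*n^2 - 64*n - 20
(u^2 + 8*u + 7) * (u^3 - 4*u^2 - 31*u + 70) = u^5 + 4*u^4 - 56*u^3 - 206*u^2 + 343*u + 490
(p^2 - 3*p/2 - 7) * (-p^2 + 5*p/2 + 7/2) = -p^4 + 4*p^3 + 27*p^2/4 - 91*p/4 - 49/2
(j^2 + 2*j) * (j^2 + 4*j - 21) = j^4 + 6*j^3 - 13*j^2 - 42*j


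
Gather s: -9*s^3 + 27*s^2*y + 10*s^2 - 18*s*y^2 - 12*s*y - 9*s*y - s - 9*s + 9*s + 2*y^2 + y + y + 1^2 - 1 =-9*s^3 + s^2*(27*y + 10) + s*(-18*y^2 - 21*y - 1) + 2*y^2 + 2*y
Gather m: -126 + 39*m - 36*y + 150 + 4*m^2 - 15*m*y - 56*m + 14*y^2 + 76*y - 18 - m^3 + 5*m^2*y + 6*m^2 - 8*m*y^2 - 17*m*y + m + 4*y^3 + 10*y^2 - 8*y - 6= -m^3 + m^2*(5*y + 10) + m*(-8*y^2 - 32*y - 16) + 4*y^3 + 24*y^2 + 32*y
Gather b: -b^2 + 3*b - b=-b^2 + 2*b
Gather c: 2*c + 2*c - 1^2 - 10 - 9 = 4*c - 20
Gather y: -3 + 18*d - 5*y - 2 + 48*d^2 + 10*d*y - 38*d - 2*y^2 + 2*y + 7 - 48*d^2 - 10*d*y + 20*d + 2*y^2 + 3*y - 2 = 0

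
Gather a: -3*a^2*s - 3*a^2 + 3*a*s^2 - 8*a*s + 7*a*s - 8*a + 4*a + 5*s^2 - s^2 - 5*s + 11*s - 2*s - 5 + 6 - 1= a^2*(-3*s - 3) + a*(3*s^2 - s - 4) + 4*s^2 + 4*s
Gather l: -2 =-2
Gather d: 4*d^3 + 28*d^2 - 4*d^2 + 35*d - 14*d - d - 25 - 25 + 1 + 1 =4*d^3 + 24*d^2 + 20*d - 48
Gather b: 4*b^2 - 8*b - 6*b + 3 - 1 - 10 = 4*b^2 - 14*b - 8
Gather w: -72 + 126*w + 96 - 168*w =24 - 42*w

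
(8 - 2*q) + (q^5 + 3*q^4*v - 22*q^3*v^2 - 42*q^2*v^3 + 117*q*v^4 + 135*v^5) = q^5 + 3*q^4*v - 22*q^3*v^2 - 42*q^2*v^3 + 117*q*v^4 - 2*q + 135*v^5 + 8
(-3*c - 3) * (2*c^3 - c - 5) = -6*c^4 - 6*c^3 + 3*c^2 + 18*c + 15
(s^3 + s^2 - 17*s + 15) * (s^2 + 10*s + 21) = s^5 + 11*s^4 + 14*s^3 - 134*s^2 - 207*s + 315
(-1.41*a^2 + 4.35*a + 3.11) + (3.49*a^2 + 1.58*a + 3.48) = 2.08*a^2 + 5.93*a + 6.59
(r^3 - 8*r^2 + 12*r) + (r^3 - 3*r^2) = 2*r^3 - 11*r^2 + 12*r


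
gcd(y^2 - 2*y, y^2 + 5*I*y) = y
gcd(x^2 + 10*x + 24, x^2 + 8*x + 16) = x + 4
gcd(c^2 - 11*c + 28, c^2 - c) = 1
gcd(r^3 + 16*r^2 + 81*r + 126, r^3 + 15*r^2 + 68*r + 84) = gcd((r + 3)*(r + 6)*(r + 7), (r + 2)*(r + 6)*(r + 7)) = r^2 + 13*r + 42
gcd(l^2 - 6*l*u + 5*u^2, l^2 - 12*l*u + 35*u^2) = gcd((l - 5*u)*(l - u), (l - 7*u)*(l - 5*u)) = -l + 5*u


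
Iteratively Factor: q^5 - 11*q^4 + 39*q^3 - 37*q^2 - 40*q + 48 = (q + 1)*(q^4 - 12*q^3 + 51*q^2 - 88*q + 48) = (q - 4)*(q + 1)*(q^3 - 8*q^2 + 19*q - 12) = (q - 4)*(q - 1)*(q + 1)*(q^2 - 7*q + 12) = (q - 4)*(q - 3)*(q - 1)*(q + 1)*(q - 4)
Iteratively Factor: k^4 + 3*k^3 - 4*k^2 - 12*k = (k)*(k^3 + 3*k^2 - 4*k - 12) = k*(k + 2)*(k^2 + k - 6) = k*(k - 2)*(k + 2)*(k + 3)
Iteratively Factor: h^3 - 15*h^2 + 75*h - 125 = (h - 5)*(h^2 - 10*h + 25) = (h - 5)^2*(h - 5)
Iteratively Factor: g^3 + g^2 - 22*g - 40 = (g + 2)*(g^2 - g - 20) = (g - 5)*(g + 2)*(g + 4)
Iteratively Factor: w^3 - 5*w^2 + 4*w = (w - 1)*(w^2 - 4*w) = w*(w - 1)*(w - 4)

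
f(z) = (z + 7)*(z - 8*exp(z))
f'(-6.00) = -5.04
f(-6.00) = -6.02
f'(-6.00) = -5.04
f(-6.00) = -6.02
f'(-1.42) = -8.56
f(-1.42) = -18.71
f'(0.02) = -58.42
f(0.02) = -57.15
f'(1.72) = -423.81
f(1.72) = -374.58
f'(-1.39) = -8.95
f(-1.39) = -18.98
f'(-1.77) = -5.03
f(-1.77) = -16.38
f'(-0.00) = -57.00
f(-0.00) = -56.00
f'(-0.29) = -39.73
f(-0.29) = -42.11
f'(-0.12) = -49.15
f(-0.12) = -49.64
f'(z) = z + (1 - 8*exp(z))*(z + 7) - 8*exp(z) = z - (z + 7)*(8*exp(z) - 1) - 8*exp(z)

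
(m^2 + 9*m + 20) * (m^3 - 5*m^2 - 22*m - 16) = m^5 + 4*m^4 - 47*m^3 - 314*m^2 - 584*m - 320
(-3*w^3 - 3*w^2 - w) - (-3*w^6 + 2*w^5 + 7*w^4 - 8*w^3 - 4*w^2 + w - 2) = 3*w^6 - 2*w^5 - 7*w^4 + 5*w^3 + w^2 - 2*w + 2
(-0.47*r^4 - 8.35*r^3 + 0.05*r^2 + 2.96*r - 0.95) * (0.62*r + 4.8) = -0.2914*r^5 - 7.433*r^4 - 40.049*r^3 + 2.0752*r^2 + 13.619*r - 4.56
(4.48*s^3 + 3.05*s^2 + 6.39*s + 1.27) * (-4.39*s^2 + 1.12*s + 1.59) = -19.6672*s^5 - 8.3719*s^4 - 17.5129*s^3 + 6.431*s^2 + 11.5825*s + 2.0193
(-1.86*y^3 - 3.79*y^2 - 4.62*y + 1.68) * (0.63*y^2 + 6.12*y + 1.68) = -1.1718*y^5 - 13.7709*y^4 - 29.2302*y^3 - 33.5832*y^2 + 2.52*y + 2.8224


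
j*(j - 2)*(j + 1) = j^3 - j^2 - 2*j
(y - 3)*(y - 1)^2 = y^3 - 5*y^2 + 7*y - 3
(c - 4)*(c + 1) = c^2 - 3*c - 4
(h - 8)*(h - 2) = h^2 - 10*h + 16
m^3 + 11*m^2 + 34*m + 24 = (m + 1)*(m + 4)*(m + 6)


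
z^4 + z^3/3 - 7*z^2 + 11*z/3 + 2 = (z - 2)*(z - 1)*(z + 1/3)*(z + 3)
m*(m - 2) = m^2 - 2*m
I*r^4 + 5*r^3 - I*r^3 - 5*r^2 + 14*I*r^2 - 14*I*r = r*(r - 7*I)*(r + 2*I)*(I*r - I)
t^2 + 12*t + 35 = (t + 5)*(t + 7)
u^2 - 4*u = u*(u - 4)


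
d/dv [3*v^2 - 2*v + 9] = 6*v - 2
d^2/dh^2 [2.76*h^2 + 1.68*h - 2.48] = 5.52000000000000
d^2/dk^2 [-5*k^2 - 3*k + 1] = -10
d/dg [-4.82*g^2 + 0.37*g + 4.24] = 0.37 - 9.64*g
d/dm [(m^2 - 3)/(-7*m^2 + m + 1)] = (m^2 - 40*m + 3)/(49*m^4 - 14*m^3 - 13*m^2 + 2*m + 1)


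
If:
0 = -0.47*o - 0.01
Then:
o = -0.02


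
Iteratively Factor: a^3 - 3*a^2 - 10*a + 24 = (a - 2)*(a^2 - a - 12) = (a - 2)*(a + 3)*(a - 4)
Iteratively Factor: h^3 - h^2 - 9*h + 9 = (h + 3)*(h^2 - 4*h + 3) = (h - 3)*(h + 3)*(h - 1)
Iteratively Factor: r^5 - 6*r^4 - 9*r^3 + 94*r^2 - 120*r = (r - 2)*(r^4 - 4*r^3 - 17*r^2 + 60*r) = r*(r - 2)*(r^3 - 4*r^2 - 17*r + 60) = r*(r - 5)*(r - 2)*(r^2 + r - 12) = r*(r - 5)*(r - 2)*(r + 4)*(r - 3)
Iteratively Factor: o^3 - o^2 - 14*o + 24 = (o + 4)*(o^2 - 5*o + 6) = (o - 3)*(o + 4)*(o - 2)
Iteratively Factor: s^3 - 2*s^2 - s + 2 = (s + 1)*(s^2 - 3*s + 2) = (s - 1)*(s + 1)*(s - 2)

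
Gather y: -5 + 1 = -4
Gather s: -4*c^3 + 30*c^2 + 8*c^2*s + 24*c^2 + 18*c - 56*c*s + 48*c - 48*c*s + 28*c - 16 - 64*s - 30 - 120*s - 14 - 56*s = -4*c^3 + 54*c^2 + 94*c + s*(8*c^2 - 104*c - 240) - 60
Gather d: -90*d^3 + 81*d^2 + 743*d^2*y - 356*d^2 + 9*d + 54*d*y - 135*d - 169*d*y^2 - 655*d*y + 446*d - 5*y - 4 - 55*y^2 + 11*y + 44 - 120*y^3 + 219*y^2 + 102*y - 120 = -90*d^3 + d^2*(743*y - 275) + d*(-169*y^2 - 601*y + 320) - 120*y^3 + 164*y^2 + 108*y - 80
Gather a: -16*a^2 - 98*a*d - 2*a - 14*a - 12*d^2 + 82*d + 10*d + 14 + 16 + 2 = -16*a^2 + a*(-98*d - 16) - 12*d^2 + 92*d + 32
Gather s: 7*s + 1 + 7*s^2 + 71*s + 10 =7*s^2 + 78*s + 11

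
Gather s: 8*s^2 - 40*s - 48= 8*s^2 - 40*s - 48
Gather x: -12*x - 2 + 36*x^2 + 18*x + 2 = 36*x^2 + 6*x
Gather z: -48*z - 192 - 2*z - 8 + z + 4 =-49*z - 196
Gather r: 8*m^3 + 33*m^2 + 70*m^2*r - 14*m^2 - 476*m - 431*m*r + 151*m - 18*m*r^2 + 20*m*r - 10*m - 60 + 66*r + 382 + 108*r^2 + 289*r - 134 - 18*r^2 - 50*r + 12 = 8*m^3 + 19*m^2 - 335*m + r^2*(90 - 18*m) + r*(70*m^2 - 411*m + 305) + 200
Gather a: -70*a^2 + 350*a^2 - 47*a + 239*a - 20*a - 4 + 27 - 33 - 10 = 280*a^2 + 172*a - 20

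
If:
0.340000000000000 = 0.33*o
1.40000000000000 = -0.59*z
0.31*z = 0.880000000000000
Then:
No Solution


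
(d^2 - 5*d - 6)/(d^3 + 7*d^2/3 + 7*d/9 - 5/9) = 9*(d - 6)/(9*d^2 + 12*d - 5)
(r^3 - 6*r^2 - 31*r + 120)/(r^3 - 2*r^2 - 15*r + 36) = (r^2 - 3*r - 40)/(r^2 + r - 12)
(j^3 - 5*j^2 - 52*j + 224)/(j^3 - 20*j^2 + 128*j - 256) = (j + 7)/(j - 8)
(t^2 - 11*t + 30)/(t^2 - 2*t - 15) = (t - 6)/(t + 3)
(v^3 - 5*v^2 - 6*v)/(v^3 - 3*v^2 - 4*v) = (v - 6)/(v - 4)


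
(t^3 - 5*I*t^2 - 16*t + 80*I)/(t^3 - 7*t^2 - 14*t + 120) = (t^2 - t*(4 + 5*I) + 20*I)/(t^2 - 11*t + 30)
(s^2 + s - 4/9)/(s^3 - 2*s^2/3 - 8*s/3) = (s - 1/3)/(s*(s - 2))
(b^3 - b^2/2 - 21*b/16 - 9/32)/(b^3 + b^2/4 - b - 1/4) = (8*b^2 - 6*b - 9)/(8*(b^2 - 1))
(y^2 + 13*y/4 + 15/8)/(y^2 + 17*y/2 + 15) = (y + 3/4)/(y + 6)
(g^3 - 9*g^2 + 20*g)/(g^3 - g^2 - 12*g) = (g - 5)/(g + 3)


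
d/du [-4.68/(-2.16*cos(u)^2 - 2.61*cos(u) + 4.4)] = (20.2176*cos(u) + 12.2148)*sin(u)/(2.16*cos(u)^2 + 2.61*cos(u) - 4.4)^2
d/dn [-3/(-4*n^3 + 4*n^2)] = 3*(2 - 3*n)/(4*n^3*(n - 1)^2)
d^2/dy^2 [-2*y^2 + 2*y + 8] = -4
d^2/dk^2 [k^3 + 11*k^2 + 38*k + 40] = 6*k + 22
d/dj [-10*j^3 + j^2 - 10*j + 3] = -30*j^2 + 2*j - 10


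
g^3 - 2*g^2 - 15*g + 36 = (g - 3)^2*(g + 4)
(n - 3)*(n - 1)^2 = n^3 - 5*n^2 + 7*n - 3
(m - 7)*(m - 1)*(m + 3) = m^3 - 5*m^2 - 17*m + 21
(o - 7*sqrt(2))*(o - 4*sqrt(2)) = o^2 - 11*sqrt(2)*o + 56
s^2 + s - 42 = (s - 6)*(s + 7)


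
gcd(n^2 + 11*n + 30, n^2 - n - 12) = 1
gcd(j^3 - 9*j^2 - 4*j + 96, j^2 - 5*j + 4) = j - 4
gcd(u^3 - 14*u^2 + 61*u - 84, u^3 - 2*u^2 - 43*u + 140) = u - 4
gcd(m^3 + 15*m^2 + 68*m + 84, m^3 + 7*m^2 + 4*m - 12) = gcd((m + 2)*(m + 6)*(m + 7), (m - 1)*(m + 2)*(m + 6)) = m^2 + 8*m + 12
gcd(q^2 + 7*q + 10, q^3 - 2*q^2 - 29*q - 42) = q + 2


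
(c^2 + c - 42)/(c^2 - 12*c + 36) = (c + 7)/(c - 6)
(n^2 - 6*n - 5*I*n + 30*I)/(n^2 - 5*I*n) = (n - 6)/n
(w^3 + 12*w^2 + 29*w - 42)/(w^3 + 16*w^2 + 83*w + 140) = (w^2 + 5*w - 6)/(w^2 + 9*w + 20)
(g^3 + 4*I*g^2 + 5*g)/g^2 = g + 4*I + 5/g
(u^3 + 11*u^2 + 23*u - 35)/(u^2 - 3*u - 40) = (u^2 + 6*u - 7)/(u - 8)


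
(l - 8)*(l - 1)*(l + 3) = l^3 - 6*l^2 - 19*l + 24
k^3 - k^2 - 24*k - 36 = (k - 6)*(k + 2)*(k + 3)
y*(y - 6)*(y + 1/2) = y^3 - 11*y^2/2 - 3*y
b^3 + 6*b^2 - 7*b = b*(b - 1)*(b + 7)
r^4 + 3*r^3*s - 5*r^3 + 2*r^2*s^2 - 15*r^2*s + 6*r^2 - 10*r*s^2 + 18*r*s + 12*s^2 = (r - 3)*(r - 2)*(r + s)*(r + 2*s)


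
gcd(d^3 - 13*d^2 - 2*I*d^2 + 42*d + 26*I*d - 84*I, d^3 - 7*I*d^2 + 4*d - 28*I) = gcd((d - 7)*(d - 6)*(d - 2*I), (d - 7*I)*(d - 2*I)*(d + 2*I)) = d - 2*I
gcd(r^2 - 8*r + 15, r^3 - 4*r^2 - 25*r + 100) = r - 5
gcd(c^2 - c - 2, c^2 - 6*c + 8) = c - 2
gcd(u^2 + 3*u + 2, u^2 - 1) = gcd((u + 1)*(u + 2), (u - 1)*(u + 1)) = u + 1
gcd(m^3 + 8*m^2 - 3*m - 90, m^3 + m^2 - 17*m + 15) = m^2 + 2*m - 15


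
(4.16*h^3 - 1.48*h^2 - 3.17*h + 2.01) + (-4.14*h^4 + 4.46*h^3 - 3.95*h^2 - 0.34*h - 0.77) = -4.14*h^4 + 8.62*h^3 - 5.43*h^2 - 3.51*h + 1.24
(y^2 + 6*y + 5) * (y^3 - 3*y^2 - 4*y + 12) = y^5 + 3*y^4 - 17*y^3 - 27*y^2 + 52*y + 60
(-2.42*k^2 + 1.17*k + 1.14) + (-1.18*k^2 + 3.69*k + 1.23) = -3.6*k^2 + 4.86*k + 2.37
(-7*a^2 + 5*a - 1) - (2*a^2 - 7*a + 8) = -9*a^2 + 12*a - 9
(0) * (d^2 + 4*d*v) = 0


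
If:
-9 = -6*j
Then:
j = 3/2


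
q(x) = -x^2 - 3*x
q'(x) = -2*x - 3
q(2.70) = -15.39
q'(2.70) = -8.40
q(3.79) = -25.73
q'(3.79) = -10.58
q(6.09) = -55.36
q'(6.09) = -15.18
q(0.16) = -0.51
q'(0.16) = -3.32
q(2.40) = -12.96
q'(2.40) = -7.80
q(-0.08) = 0.23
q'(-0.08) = -2.84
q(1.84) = -8.91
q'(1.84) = -6.68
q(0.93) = -3.65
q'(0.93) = -4.86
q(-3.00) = 0.00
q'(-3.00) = 3.00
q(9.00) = -108.00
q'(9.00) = -21.00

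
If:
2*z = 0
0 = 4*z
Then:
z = 0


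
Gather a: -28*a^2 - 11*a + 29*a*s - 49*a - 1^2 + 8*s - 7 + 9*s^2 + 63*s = -28*a^2 + a*(29*s - 60) + 9*s^2 + 71*s - 8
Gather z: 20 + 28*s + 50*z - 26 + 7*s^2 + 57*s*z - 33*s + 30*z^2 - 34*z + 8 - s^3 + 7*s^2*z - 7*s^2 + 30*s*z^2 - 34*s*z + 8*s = -s^3 + 3*s + z^2*(30*s + 30) + z*(7*s^2 + 23*s + 16) + 2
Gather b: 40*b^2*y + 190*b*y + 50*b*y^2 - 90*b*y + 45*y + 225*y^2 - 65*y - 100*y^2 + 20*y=40*b^2*y + b*(50*y^2 + 100*y) + 125*y^2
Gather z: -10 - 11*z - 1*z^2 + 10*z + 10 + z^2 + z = 0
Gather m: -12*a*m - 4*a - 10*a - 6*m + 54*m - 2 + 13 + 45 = -14*a + m*(48 - 12*a) + 56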